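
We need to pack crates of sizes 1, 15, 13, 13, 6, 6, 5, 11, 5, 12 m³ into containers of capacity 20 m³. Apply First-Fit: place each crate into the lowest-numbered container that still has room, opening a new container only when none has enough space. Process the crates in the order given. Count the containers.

container 1: place 1 m³, 19 m³ left
container 1: place 15 m³, 4 m³ left
container 2: place 13 m³, 7 m³ left
container 3: place 13 m³, 7 m³ left
container 2: place 6 m³, 1 m³ left
container 3: place 6 m³, 1 m³ left
container 4: place 5 m³, 15 m³ left
container 4: place 11 m³, 4 m³ left
container 5: place 5 m³, 15 m³ left
container 5: place 12 m³, 3 m³ left
Final containers: [1,15] [13,6] [13,6] [5,11] [5,12].

5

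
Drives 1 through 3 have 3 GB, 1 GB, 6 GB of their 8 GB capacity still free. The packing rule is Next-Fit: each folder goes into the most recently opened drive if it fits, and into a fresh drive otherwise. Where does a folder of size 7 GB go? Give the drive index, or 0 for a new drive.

Next-Fit only looks at drive 3, which has 6 GB free.
7 GB does not fit, so a new drive is opened.

0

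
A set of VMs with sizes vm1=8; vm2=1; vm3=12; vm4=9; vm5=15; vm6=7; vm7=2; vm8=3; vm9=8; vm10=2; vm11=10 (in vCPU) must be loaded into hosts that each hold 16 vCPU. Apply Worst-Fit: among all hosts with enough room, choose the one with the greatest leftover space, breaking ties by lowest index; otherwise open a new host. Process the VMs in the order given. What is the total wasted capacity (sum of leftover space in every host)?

host 1: place vm1 (8 vCPU), 8 vCPU left
host 1: place vm2 (1 vCPU), 7 vCPU left
host 2: place vm3 (12 vCPU), 4 vCPU left
host 3: place vm4 (9 vCPU), 7 vCPU left
host 4: place vm5 (15 vCPU), 1 vCPU left
host 1: place vm6 (7 vCPU), 0 vCPU left
host 3: place vm7 (2 vCPU), 5 vCPU left
host 3: place vm8 (3 vCPU), 2 vCPU left
host 5: place vm9 (8 vCPU), 8 vCPU left
host 5: place vm10 (2 vCPU), 6 vCPU left
host 6: place vm11 (10 vCPU), 6 vCPU left
6 hosts × 16 vCPU = 96 vCPU; used 77 vCPU; unused 19 vCPU.

19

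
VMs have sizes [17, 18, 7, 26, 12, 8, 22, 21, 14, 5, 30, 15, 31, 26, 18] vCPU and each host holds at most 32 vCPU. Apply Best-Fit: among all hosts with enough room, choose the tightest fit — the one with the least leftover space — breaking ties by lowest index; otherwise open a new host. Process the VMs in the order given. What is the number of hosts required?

10

host 1: place 17 vCPU, 15 vCPU left
host 2: place 18 vCPU, 14 vCPU left
host 2: place 7 vCPU, 7 vCPU left
host 3: place 26 vCPU, 6 vCPU left
host 1: place 12 vCPU, 3 vCPU left
host 4: place 8 vCPU, 24 vCPU left
host 4: place 22 vCPU, 2 vCPU left
host 5: place 21 vCPU, 11 vCPU left
host 6: place 14 vCPU, 18 vCPU left
host 3: place 5 vCPU, 1 vCPU left
host 7: place 30 vCPU, 2 vCPU left
host 6: place 15 vCPU, 3 vCPU left
host 8: place 31 vCPU, 1 vCPU left
host 9: place 26 vCPU, 6 vCPU left
host 10: place 18 vCPU, 14 vCPU left
Final hosts: [17,12] [18,7] [26,5] [8,22] [21] [14,15] [30] [31] [26] [18].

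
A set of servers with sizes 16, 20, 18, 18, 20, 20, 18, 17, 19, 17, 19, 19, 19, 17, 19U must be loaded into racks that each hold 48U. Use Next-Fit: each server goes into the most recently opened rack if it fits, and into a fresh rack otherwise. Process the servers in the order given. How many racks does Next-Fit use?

8

Put 16U in rack 1; 32U remain.
Put 20U in rack 1; 12U remain.
Put 18U in rack 2; 30U remain.
Put 18U in rack 2; 12U remain.
Put 20U in rack 3; 28U remain.
Put 20U in rack 3; 8U remain.
Put 18U in rack 4; 30U remain.
Put 17U in rack 4; 13U remain.
Put 19U in rack 5; 29U remain.
Put 17U in rack 5; 12U remain.
Put 19U in rack 6; 29U remain.
Put 19U in rack 6; 10U remain.
Put 19U in rack 7; 29U remain.
Put 17U in rack 7; 12U remain.
Put 19U in rack 8; 29U remain.
Final racks: [16,20] [18,18] [20,20] [18,17] [19,17] [19,19] [19,17] [19].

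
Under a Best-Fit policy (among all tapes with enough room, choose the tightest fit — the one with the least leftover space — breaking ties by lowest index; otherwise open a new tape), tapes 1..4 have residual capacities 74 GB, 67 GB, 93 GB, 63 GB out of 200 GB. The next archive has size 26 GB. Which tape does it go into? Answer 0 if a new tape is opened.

4

Tapes with room: tape 1 (74 GB), tape 2 (67 GB), tape 3 (93 GB), tape 4 (63 GB).
Tightest fit is tape 4 with 63 GB free.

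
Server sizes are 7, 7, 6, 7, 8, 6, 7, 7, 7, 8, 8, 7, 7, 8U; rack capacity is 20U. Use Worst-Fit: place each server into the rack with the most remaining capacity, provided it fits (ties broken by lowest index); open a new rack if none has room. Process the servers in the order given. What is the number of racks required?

rack 1: place 7U, 13U left
rack 1: place 7U, 6U left
rack 1: place 6U, 0U left
rack 2: place 7U, 13U left
rack 2: place 8U, 5U left
rack 3: place 6U, 14U left
rack 3: place 7U, 7U left
rack 3: place 7U, 0U left
rack 4: place 7U, 13U left
rack 4: place 8U, 5U left
rack 5: place 8U, 12U left
rack 5: place 7U, 5U left
rack 6: place 7U, 13U left
rack 6: place 8U, 5U left

6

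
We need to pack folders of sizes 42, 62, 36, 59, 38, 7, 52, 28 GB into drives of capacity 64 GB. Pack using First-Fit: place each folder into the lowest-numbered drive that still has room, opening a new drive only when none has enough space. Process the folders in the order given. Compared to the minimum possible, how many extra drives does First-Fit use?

First-Fit: [42,7] [62] [36,28] [59] [38] [52] → 6 drives.
Total size 324 GB; any packing needs at least ⌈324/64⌉ = 6 drives.
So 6 is already optimal.

0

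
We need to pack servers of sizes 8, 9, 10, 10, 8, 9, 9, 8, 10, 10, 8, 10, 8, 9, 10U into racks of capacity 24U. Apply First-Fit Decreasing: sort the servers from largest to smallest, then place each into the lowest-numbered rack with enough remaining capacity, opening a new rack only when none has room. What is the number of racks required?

7

Sorted descending: 10, 10, 10, 10, 10, 10, 9, 9, 9, 9, 8, 8, 8, 8, 8.
Put 10U in rack 1; 14U remain.
Put 10U in rack 1; 4U remain.
Put 10U in rack 2; 14U remain.
Put 10U in rack 2; 4U remain.
Put 10U in rack 3; 14U remain.
Put 10U in rack 3; 4U remain.
Put 9U in rack 4; 15U remain.
Put 9U in rack 4; 6U remain.
Put 9U in rack 5; 15U remain.
Put 9U in rack 5; 6U remain.
Put 8U in rack 6; 16U remain.
Put 8U in rack 6; 8U remain.
Put 8U in rack 6; 0U remain.
Put 8U in rack 7; 16U remain.
Put 8U in rack 7; 8U remain.
Final racks: [10,10] [10,10] [10,10] [9,9] [9,9] [8,8,8] [8,8].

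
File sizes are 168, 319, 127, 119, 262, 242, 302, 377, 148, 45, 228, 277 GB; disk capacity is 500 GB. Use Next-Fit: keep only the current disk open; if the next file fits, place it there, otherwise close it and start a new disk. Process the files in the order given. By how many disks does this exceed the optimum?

Next-Fit: [168,319] [127,119] [262] [242] [302] [377] [148,45,228] [277] → 8 disks.
Total size 2614 GB; any packing needs at least ⌈2614/500⌉ = 6 disks.
An optimal packing achieves that bound: [377,119] [319,168] [302,148,45] [277,127] [262,228] [242] → 6 disks.
Excess: 8 − 6 = 2.

2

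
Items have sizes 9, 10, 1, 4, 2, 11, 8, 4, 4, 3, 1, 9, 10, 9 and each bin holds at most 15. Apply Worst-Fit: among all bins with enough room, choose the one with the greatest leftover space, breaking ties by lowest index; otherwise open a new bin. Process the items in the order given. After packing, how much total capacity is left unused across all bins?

Put 9 in bin 1; 6 remain.
Put 10 in bin 2; 5 remain.
Put 1 in bin 1; 5 remain.
Put 4 in bin 1; 1 remain.
Put 2 in bin 2; 3 remain.
Put 11 in bin 3; 4 remain.
Put 8 in bin 4; 7 remain.
Put 4 in bin 4; 3 remain.
Put 4 in bin 3; 0 remain.
Put 3 in bin 2; 0 remain.
Put 1 in bin 4; 2 remain.
Put 9 in bin 5; 6 remain.
Put 10 in bin 6; 5 remain.
Put 9 in bin 7; 6 remain.
7 bins × 15 = 105; used 85; unused 20.

20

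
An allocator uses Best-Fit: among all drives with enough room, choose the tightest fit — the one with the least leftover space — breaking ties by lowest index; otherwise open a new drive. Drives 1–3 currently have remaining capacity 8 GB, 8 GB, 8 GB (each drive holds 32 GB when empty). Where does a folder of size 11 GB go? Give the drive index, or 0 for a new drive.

0

No drive has ≥ 11 GB free, so a new drive is opened.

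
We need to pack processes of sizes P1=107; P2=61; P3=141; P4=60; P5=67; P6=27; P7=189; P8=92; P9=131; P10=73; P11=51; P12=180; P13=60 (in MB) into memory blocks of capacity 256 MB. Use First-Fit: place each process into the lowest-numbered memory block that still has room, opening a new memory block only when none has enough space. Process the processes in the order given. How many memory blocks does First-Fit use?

6 memory blocks

P1 (107 MB) → memory block 1 (remaining 149 MB)
P2 (61 MB) → memory block 1 (remaining 88 MB)
P3 (141 MB) → memory block 2 (remaining 115 MB)
P4 (60 MB) → memory block 1 (remaining 28 MB)
P5 (67 MB) → memory block 2 (remaining 48 MB)
P6 (27 MB) → memory block 1 (remaining 1 MB)
P7 (189 MB) → memory block 3 (remaining 67 MB)
P8 (92 MB) → memory block 4 (remaining 164 MB)
P9 (131 MB) → memory block 4 (remaining 33 MB)
P10 (73 MB) → memory block 5 (remaining 183 MB)
P11 (51 MB) → memory block 3 (remaining 16 MB)
P12 (180 MB) → memory block 5 (remaining 3 MB)
P13 (60 MB) → memory block 6 (remaining 196 MB)
Final memory blocks: [107,61,60,27] [141,67] [189,51] [92,131] [73,180] [60].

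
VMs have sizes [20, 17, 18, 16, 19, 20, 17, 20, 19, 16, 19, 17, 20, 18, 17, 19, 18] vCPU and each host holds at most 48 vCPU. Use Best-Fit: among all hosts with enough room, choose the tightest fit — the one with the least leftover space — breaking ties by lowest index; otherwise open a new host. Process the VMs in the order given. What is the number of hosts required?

9

host 1: place 20 vCPU, 28 vCPU left
host 1: place 17 vCPU, 11 vCPU left
host 2: place 18 vCPU, 30 vCPU left
host 2: place 16 vCPU, 14 vCPU left
host 3: place 19 vCPU, 29 vCPU left
host 3: place 20 vCPU, 9 vCPU left
host 4: place 17 vCPU, 31 vCPU left
host 4: place 20 vCPU, 11 vCPU left
host 5: place 19 vCPU, 29 vCPU left
host 5: place 16 vCPU, 13 vCPU left
host 6: place 19 vCPU, 29 vCPU left
host 6: place 17 vCPU, 12 vCPU left
host 7: place 20 vCPU, 28 vCPU left
host 7: place 18 vCPU, 10 vCPU left
host 8: place 17 vCPU, 31 vCPU left
host 8: place 19 vCPU, 12 vCPU left
host 9: place 18 vCPU, 30 vCPU left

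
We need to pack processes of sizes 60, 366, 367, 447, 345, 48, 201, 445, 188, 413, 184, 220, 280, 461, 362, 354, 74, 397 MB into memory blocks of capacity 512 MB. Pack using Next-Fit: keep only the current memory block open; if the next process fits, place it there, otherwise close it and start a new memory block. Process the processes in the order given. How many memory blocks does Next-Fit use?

memory block 1: place 60 MB, 452 MB left
memory block 1: place 366 MB, 86 MB left
memory block 2: place 367 MB, 145 MB left
memory block 3: place 447 MB, 65 MB left
memory block 4: place 345 MB, 167 MB left
memory block 4: place 48 MB, 119 MB left
memory block 5: place 201 MB, 311 MB left
memory block 6: place 445 MB, 67 MB left
memory block 7: place 188 MB, 324 MB left
memory block 8: place 413 MB, 99 MB left
memory block 9: place 184 MB, 328 MB left
memory block 9: place 220 MB, 108 MB left
memory block 10: place 280 MB, 232 MB left
memory block 11: place 461 MB, 51 MB left
memory block 12: place 362 MB, 150 MB left
memory block 13: place 354 MB, 158 MB left
memory block 13: place 74 MB, 84 MB left
memory block 14: place 397 MB, 115 MB left
Final memory blocks: [60,366] [367] [447] [345,48] [201] [445] [188] [413] [184,220] [280] [461] [362] [354,74] [397].

14 memory blocks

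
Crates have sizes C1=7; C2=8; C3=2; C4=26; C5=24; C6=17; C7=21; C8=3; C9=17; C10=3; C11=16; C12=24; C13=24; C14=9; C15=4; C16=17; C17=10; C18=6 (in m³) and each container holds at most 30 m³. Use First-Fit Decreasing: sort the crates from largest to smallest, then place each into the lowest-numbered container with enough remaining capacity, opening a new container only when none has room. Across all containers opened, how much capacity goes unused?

32

Sorted descending: 26, 24, 24, 24, 21, 17, 17, 17, 16, 10, 9, 8, 7, 6, 4, 3, 3, 2.
Put 26 m³ in container 1; 4 m³ remain.
Put 24 m³ in container 2; 6 m³ remain.
Put 24 m³ in container 3; 6 m³ remain.
Put 24 m³ in container 4; 6 m³ remain.
Put 21 m³ in container 5; 9 m³ remain.
Put 17 m³ in container 6; 13 m³ remain.
Put 17 m³ in container 7; 13 m³ remain.
Put 17 m³ in container 8; 13 m³ remain.
Put 16 m³ in container 9; 14 m³ remain.
Put 10 m³ in container 6; 3 m³ remain.
Put 9 m³ in container 5; 0 m³ remain.
Put 8 m³ in container 7; 5 m³ remain.
Put 7 m³ in container 8; 6 m³ remain.
Put 6 m³ in container 2; 0 m³ remain.
Put 4 m³ in container 1; 0 m³ remain.
Put 3 m³ in container 3; 3 m³ remain.
Put 3 m³ in container 3; 0 m³ remain.
Put 2 m³ in container 4; 4 m³ remain.
9 containers × 30 m³ = 270 m³; used 238 m³; unused 32 m³.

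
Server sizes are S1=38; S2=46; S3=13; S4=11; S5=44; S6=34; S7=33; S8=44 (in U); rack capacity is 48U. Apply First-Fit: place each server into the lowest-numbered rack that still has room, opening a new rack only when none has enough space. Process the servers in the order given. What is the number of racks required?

7

S1 (38U) → rack 1 (remaining 10U)
S2 (46U) → rack 2 (remaining 2U)
S3 (13U) → rack 3 (remaining 35U)
S4 (11U) → rack 3 (remaining 24U)
S5 (44U) → rack 4 (remaining 4U)
S6 (34U) → rack 5 (remaining 14U)
S7 (33U) → rack 6 (remaining 15U)
S8 (44U) → rack 7 (remaining 4U)
Final racks: [38] [46] [13,11] [44] [34] [33] [44].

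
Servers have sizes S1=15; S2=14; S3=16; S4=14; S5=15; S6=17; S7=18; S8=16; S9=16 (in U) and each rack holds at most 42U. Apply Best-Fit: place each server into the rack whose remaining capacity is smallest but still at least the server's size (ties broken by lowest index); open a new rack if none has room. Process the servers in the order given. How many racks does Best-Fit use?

5

rack 1: place S1 (15U), 27U left
rack 1: place S2 (14U), 13U left
rack 2: place S3 (16U), 26U left
rack 2: place S4 (14U), 12U left
rack 3: place S5 (15U), 27U left
rack 3: place S6 (17U), 10U left
rack 4: place S7 (18U), 24U left
rack 4: place S8 (16U), 8U left
rack 5: place S9 (16U), 26U left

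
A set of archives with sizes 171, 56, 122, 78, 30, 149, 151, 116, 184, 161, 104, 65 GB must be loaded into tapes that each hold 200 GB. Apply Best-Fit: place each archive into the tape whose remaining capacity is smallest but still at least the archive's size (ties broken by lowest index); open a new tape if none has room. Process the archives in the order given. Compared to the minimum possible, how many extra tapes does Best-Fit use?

Best-Fit: [171] [56,122] [78,30] [149] [151] [116,65] [184] [161] [104] → 9 tapes.
8 archives exceed 100 GB (half the capacity), and no two of those can share a tape, so at least 8 tapes are needed.
An optimal packing achieves that bound: [184] [171] [161,30] [151] [149] [122,78] [116,65] [104,56] → 8 tapes.
Excess: 9 − 8 = 1.

1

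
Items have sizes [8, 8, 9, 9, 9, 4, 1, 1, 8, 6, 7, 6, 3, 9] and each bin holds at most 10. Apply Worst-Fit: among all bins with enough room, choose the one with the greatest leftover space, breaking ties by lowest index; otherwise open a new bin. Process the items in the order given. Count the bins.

11

8 → bin 1 (remaining 2)
8 → bin 2 (remaining 2)
9 → bin 3 (remaining 1)
9 → bin 4 (remaining 1)
9 → bin 5 (remaining 1)
4 → bin 6 (remaining 6)
1 → bin 6 (remaining 5)
1 → bin 6 (remaining 4)
8 → bin 7 (remaining 2)
6 → bin 8 (remaining 4)
7 → bin 9 (remaining 3)
6 → bin 10 (remaining 4)
3 → bin 6 (remaining 1)
9 → bin 11 (remaining 1)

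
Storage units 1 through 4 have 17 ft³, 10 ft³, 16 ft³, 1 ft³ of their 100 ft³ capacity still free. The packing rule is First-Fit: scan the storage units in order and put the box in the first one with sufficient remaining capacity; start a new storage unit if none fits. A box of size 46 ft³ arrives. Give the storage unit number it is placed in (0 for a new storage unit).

0

No storage unit has ≥ 46 ft³ free, so a new storage unit is opened.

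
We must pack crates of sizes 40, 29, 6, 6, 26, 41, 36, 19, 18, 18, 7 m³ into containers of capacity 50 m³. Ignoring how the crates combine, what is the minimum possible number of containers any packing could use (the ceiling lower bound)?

5

Total size = 40 + 29 + 6 + 6 + 26 + 41 + 36 + 19 + 18 + 18 + 7 = 246 m³.
⌈246 / 50⌉ = 5.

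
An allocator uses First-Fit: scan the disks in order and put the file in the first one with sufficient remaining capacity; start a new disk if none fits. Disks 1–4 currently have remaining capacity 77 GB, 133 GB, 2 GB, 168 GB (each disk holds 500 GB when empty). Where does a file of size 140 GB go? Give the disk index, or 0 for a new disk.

4

Disks with room: disk 4 (168 GB).
The first with room is disk 4.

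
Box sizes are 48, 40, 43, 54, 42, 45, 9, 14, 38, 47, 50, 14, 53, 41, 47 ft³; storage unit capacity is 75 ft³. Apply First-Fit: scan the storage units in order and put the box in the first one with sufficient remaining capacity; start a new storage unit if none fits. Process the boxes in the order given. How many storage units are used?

Put 48 ft³ in storage unit 1; 27 ft³ remain.
Put 40 ft³ in storage unit 2; 35 ft³ remain.
Put 43 ft³ in storage unit 3; 32 ft³ remain.
Put 54 ft³ in storage unit 4; 21 ft³ remain.
Put 42 ft³ in storage unit 5; 33 ft³ remain.
Put 45 ft³ in storage unit 6; 30 ft³ remain.
Put 9 ft³ in storage unit 1; 18 ft³ remain.
Put 14 ft³ in storage unit 1; 4 ft³ remain.
Put 38 ft³ in storage unit 7; 37 ft³ remain.
Put 47 ft³ in storage unit 8; 28 ft³ remain.
Put 50 ft³ in storage unit 9; 25 ft³ remain.
Put 14 ft³ in storage unit 2; 21 ft³ remain.
Put 53 ft³ in storage unit 10; 22 ft³ remain.
Put 41 ft³ in storage unit 11; 34 ft³ remain.
Put 47 ft³ in storage unit 12; 28 ft³ remain.
Final storage units: [48,9,14] [40,14] [43] [54] [42] [45] [38] [47] [50] [53] [41] [47].

12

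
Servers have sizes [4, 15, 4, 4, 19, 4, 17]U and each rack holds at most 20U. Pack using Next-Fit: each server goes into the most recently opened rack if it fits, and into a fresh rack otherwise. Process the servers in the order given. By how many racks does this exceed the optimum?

1

Next-Fit: [4,15] [4,4] [19] [4] [17] → 5 racks.
Total size 67U; any packing needs at least ⌈67/20⌉ = 4 racks.
An optimal packing achieves that bound: [19] [17] [15,4] [4,4,4] → 4 racks.
Excess: 5 − 4 = 1.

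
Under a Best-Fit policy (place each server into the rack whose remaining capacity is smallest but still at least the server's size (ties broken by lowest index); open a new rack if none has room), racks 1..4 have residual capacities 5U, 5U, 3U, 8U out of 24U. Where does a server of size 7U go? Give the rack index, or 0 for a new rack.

Racks with room: rack 4 (8U).
Tightest fit is rack 4 with 8U free.

4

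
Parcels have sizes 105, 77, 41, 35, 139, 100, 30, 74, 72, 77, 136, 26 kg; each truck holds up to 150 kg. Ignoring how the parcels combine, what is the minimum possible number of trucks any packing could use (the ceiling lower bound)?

7 trucks

Total size = 105 + 77 + 41 + 35 + 139 + 100 + 30 + 74 + 72 + 77 + 136 + 26 = 912 kg.
⌈912 / 150⌉ = 7.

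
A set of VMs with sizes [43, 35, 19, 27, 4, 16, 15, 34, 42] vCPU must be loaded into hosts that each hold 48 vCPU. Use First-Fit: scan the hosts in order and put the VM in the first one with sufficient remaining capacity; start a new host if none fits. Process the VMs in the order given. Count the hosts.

host 1: place 43 vCPU, 5 vCPU left
host 2: place 35 vCPU, 13 vCPU left
host 3: place 19 vCPU, 29 vCPU left
host 3: place 27 vCPU, 2 vCPU left
host 1: place 4 vCPU, 1 vCPU left
host 4: place 16 vCPU, 32 vCPU left
host 4: place 15 vCPU, 17 vCPU left
host 5: place 34 vCPU, 14 vCPU left
host 6: place 42 vCPU, 6 vCPU left

6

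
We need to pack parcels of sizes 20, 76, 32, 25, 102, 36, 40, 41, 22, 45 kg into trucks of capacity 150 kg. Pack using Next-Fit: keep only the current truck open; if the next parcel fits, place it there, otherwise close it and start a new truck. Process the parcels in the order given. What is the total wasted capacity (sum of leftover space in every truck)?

Put 20 kg in truck 1; 130 kg remain.
Put 76 kg in truck 1; 54 kg remain.
Put 32 kg in truck 1; 22 kg remain.
Put 25 kg in truck 2; 125 kg remain.
Put 102 kg in truck 2; 23 kg remain.
Put 36 kg in truck 3; 114 kg remain.
Put 40 kg in truck 3; 74 kg remain.
Put 41 kg in truck 3; 33 kg remain.
Put 22 kg in truck 3; 11 kg remain.
Put 45 kg in truck 4; 105 kg remain.
4 trucks × 150 kg = 600 kg; used 439 kg; unused 161 kg.

161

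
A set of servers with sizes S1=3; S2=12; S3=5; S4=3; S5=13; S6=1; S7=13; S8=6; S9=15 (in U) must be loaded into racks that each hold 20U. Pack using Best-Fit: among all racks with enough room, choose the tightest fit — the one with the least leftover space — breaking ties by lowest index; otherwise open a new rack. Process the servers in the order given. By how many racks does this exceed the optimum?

Best-Fit: [3,12,5] [3,13,1] [13,6] [15] → 4 racks.
Total size 71U; any packing needs at least ⌈71/20⌉ = 4 racks.
So 4 is already optimal.

0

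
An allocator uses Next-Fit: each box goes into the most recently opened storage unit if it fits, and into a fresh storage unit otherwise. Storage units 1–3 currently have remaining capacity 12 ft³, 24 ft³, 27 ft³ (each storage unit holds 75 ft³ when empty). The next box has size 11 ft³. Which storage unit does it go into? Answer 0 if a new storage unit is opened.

3

Next-Fit only looks at storage unit 3, which has 27 ft³ free.
11 ft³ fits there.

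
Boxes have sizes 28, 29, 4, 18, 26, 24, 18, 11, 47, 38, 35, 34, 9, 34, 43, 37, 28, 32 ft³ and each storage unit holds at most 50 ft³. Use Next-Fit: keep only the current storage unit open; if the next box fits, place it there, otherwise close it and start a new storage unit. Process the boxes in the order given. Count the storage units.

storage unit 1: place 28 ft³, 22 ft³ left
storage unit 2: place 29 ft³, 21 ft³ left
storage unit 2: place 4 ft³, 17 ft³ left
storage unit 3: place 18 ft³, 32 ft³ left
storage unit 3: place 26 ft³, 6 ft³ left
storage unit 4: place 24 ft³, 26 ft³ left
storage unit 4: place 18 ft³, 8 ft³ left
storage unit 5: place 11 ft³, 39 ft³ left
storage unit 6: place 47 ft³, 3 ft³ left
storage unit 7: place 38 ft³, 12 ft³ left
storage unit 8: place 35 ft³, 15 ft³ left
storage unit 9: place 34 ft³, 16 ft³ left
storage unit 9: place 9 ft³, 7 ft³ left
storage unit 10: place 34 ft³, 16 ft³ left
storage unit 11: place 43 ft³, 7 ft³ left
storage unit 12: place 37 ft³, 13 ft³ left
storage unit 13: place 28 ft³, 22 ft³ left
storage unit 14: place 32 ft³, 18 ft³ left
Final storage units: [28] [29,4] [18,26] [24,18] [11] [47] [38] [35] [34,9] [34] [43] [37] [28] [32].

14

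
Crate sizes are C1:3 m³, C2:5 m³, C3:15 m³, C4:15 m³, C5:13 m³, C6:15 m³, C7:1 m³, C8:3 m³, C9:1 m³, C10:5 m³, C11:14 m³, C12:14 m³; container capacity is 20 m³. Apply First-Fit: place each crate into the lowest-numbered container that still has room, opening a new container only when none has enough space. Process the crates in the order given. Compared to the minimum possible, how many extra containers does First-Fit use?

First-Fit: [3,5,1,3,1,5] [15] [15] [13] [15] [14] [14] → 7 containers.
Total size 104 m³; any packing needs at least ⌈104/20⌉ = 6 containers.
An optimal packing achieves that bound: [15,5] [15,5] [15,3,1,1] [14,3] [14] [13] → 6 containers.
Excess: 7 − 6 = 1.

1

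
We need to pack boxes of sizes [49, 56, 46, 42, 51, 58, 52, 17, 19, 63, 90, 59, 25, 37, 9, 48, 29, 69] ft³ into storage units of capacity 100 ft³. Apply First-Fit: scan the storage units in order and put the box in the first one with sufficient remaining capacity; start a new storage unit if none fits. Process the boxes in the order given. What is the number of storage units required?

49 ft³ → storage unit 1 (remaining 51 ft³)
56 ft³ → storage unit 2 (remaining 44 ft³)
46 ft³ → storage unit 1 (remaining 5 ft³)
42 ft³ → storage unit 2 (remaining 2 ft³)
51 ft³ → storage unit 3 (remaining 49 ft³)
58 ft³ → storage unit 4 (remaining 42 ft³)
52 ft³ → storage unit 5 (remaining 48 ft³)
17 ft³ → storage unit 3 (remaining 32 ft³)
19 ft³ → storage unit 3 (remaining 13 ft³)
63 ft³ → storage unit 6 (remaining 37 ft³)
90 ft³ → storage unit 7 (remaining 10 ft³)
59 ft³ → storage unit 8 (remaining 41 ft³)
25 ft³ → storage unit 4 (remaining 17 ft³)
37 ft³ → storage unit 5 (remaining 11 ft³)
9 ft³ → storage unit 3 (remaining 4 ft³)
48 ft³ → storage unit 9 (remaining 52 ft³)
29 ft³ → storage unit 6 (remaining 8 ft³)
69 ft³ → storage unit 10 (remaining 31 ft³)

10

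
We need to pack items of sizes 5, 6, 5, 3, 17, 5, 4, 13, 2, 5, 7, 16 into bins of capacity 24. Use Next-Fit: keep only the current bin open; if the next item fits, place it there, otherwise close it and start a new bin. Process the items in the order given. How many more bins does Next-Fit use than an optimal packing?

Next-Fit: [5,6,5,3] [17,5] [4,13,2,5] [7,16] → 4 bins.
Total size 88; any packing needs at least ⌈88/24⌉ = 4 bins.
So 4 is already optimal.

0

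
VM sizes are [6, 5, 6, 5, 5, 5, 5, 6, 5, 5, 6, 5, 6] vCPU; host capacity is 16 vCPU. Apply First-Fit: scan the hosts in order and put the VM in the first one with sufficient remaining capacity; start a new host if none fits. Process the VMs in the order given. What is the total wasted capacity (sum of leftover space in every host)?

host 1: place 6 vCPU, 10 vCPU left
host 1: place 5 vCPU, 5 vCPU left
host 2: place 6 vCPU, 10 vCPU left
host 1: place 5 vCPU, 0 vCPU left
host 2: place 5 vCPU, 5 vCPU left
host 2: place 5 vCPU, 0 vCPU left
host 3: place 5 vCPU, 11 vCPU left
host 3: place 6 vCPU, 5 vCPU left
host 3: place 5 vCPU, 0 vCPU left
host 4: place 5 vCPU, 11 vCPU left
host 4: place 6 vCPU, 5 vCPU left
host 4: place 5 vCPU, 0 vCPU left
host 5: place 6 vCPU, 10 vCPU left
5 hosts × 16 vCPU = 80 vCPU; used 70 vCPU; unused 10 vCPU.

10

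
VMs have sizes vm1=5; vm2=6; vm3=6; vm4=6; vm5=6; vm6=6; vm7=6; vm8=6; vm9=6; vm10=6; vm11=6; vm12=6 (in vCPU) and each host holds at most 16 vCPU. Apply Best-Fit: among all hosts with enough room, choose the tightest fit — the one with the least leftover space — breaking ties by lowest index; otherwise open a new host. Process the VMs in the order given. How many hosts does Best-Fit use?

6

Put vm1 (5 vCPU) in host 1; 11 vCPU remain.
Put vm2 (6 vCPU) in host 1; 5 vCPU remain.
Put vm3 (6 vCPU) in host 2; 10 vCPU remain.
Put vm4 (6 vCPU) in host 2; 4 vCPU remain.
Put vm5 (6 vCPU) in host 3; 10 vCPU remain.
Put vm6 (6 vCPU) in host 3; 4 vCPU remain.
Put vm7 (6 vCPU) in host 4; 10 vCPU remain.
Put vm8 (6 vCPU) in host 4; 4 vCPU remain.
Put vm9 (6 vCPU) in host 5; 10 vCPU remain.
Put vm10 (6 vCPU) in host 5; 4 vCPU remain.
Put vm11 (6 vCPU) in host 6; 10 vCPU remain.
Put vm12 (6 vCPU) in host 6; 4 vCPU remain.
Final hosts: [5,6] [6,6] [6,6] [6,6] [6,6] [6,6].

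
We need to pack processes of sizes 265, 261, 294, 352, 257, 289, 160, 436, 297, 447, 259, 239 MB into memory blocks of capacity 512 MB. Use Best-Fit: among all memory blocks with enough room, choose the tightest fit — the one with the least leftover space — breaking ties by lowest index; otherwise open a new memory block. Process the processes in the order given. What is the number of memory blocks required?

10 memory blocks

Put 265 MB in memory block 1; 247 MB remain.
Put 261 MB in memory block 2; 251 MB remain.
Put 294 MB in memory block 3; 218 MB remain.
Put 352 MB in memory block 4; 160 MB remain.
Put 257 MB in memory block 5; 255 MB remain.
Put 289 MB in memory block 6; 223 MB remain.
Put 160 MB in memory block 4; 0 MB remain.
Put 436 MB in memory block 7; 76 MB remain.
Put 297 MB in memory block 8; 215 MB remain.
Put 447 MB in memory block 9; 65 MB remain.
Put 259 MB in memory block 10; 253 MB remain.
Put 239 MB in memory block 1; 8 MB remain.
Final memory blocks: [265,239] [261] [294] [352,160] [257] [289] [436] [297] [447] [259].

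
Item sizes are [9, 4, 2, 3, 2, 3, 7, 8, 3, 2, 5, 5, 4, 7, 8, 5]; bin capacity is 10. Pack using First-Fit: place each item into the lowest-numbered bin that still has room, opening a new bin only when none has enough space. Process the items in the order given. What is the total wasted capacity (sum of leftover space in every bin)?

9 → bin 1 (remaining 1)
4 → bin 2 (remaining 6)
2 → bin 2 (remaining 4)
3 → bin 2 (remaining 1)
2 → bin 3 (remaining 8)
3 → bin 3 (remaining 5)
7 → bin 4 (remaining 3)
8 → bin 5 (remaining 2)
3 → bin 3 (remaining 2)
2 → bin 3 (remaining 0)
5 → bin 6 (remaining 5)
5 → bin 6 (remaining 0)
4 → bin 7 (remaining 6)
7 → bin 8 (remaining 3)
8 → bin 9 (remaining 2)
5 → bin 7 (remaining 1)
9 bins × 10 = 90; used 77; unused 13.

13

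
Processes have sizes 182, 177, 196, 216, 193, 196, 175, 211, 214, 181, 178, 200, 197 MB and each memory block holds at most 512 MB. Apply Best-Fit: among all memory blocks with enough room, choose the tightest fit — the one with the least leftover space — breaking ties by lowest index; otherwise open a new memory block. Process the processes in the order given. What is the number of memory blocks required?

Put 182 MB in memory block 1; 330 MB remain.
Put 177 MB in memory block 1; 153 MB remain.
Put 196 MB in memory block 2; 316 MB remain.
Put 216 MB in memory block 2; 100 MB remain.
Put 193 MB in memory block 3; 319 MB remain.
Put 196 MB in memory block 3; 123 MB remain.
Put 175 MB in memory block 4; 337 MB remain.
Put 211 MB in memory block 4; 126 MB remain.
Put 214 MB in memory block 5; 298 MB remain.
Put 181 MB in memory block 5; 117 MB remain.
Put 178 MB in memory block 6; 334 MB remain.
Put 200 MB in memory block 6; 134 MB remain.
Put 197 MB in memory block 7; 315 MB remain.
Final memory blocks: [182,177] [196,216] [193,196] [175,211] [214,181] [178,200] [197].

7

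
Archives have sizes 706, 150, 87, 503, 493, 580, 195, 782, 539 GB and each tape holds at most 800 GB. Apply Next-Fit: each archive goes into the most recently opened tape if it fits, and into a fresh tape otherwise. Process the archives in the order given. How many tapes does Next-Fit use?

6 tapes

706 GB → tape 1 (remaining 94 GB)
150 GB → tape 2 (remaining 650 GB)
87 GB → tape 2 (remaining 563 GB)
503 GB → tape 2 (remaining 60 GB)
493 GB → tape 3 (remaining 307 GB)
580 GB → tape 4 (remaining 220 GB)
195 GB → tape 4 (remaining 25 GB)
782 GB → tape 5 (remaining 18 GB)
539 GB → tape 6 (remaining 261 GB)
Final tapes: [706] [150,87,503] [493] [580,195] [782] [539].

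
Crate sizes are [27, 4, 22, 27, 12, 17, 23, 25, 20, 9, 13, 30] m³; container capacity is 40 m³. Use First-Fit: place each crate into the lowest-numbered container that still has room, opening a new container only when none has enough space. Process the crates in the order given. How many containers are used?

Put 27 m³ in container 1; 13 m³ remain.
Put 4 m³ in container 1; 9 m³ remain.
Put 22 m³ in container 2; 18 m³ remain.
Put 27 m³ in container 3; 13 m³ remain.
Put 12 m³ in container 2; 6 m³ remain.
Put 17 m³ in container 4; 23 m³ remain.
Put 23 m³ in container 4; 0 m³ remain.
Put 25 m³ in container 5; 15 m³ remain.
Put 20 m³ in container 6; 20 m³ remain.
Put 9 m³ in container 1; 0 m³ remain.
Put 13 m³ in container 3; 0 m³ remain.
Put 30 m³ in container 7; 10 m³ remain.
Final containers: [27,4,9] [22,12] [27,13] [17,23] [25] [20] [30].

7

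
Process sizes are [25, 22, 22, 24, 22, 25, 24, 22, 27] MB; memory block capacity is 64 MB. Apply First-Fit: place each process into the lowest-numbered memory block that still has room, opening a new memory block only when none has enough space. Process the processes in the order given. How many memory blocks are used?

5

memory block 1: place 25 MB, 39 MB left
memory block 1: place 22 MB, 17 MB left
memory block 2: place 22 MB, 42 MB left
memory block 2: place 24 MB, 18 MB left
memory block 3: place 22 MB, 42 MB left
memory block 3: place 25 MB, 17 MB left
memory block 4: place 24 MB, 40 MB left
memory block 4: place 22 MB, 18 MB left
memory block 5: place 27 MB, 37 MB left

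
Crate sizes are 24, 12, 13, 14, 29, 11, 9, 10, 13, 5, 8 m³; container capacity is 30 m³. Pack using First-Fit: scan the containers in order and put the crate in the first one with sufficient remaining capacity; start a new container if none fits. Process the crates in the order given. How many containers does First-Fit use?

6

24 m³ → container 1 (remaining 6 m³)
12 m³ → container 2 (remaining 18 m³)
13 m³ → container 2 (remaining 5 m³)
14 m³ → container 3 (remaining 16 m³)
29 m³ → container 4 (remaining 1 m³)
11 m³ → container 3 (remaining 5 m³)
9 m³ → container 5 (remaining 21 m³)
10 m³ → container 5 (remaining 11 m³)
13 m³ → container 6 (remaining 17 m³)
5 m³ → container 1 (remaining 1 m³)
8 m³ → container 5 (remaining 3 m³)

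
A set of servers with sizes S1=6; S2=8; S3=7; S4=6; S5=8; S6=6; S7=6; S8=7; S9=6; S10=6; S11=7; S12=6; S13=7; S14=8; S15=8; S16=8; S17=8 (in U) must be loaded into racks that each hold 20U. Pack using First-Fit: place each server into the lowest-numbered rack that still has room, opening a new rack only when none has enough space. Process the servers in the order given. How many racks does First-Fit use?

7

S1 (6U) → rack 1 (remaining 14U)
S2 (8U) → rack 1 (remaining 6U)
S3 (7U) → rack 2 (remaining 13U)
S4 (6U) → rack 1 (remaining 0U)
S5 (8U) → rack 2 (remaining 5U)
S6 (6U) → rack 3 (remaining 14U)
S7 (6U) → rack 3 (remaining 8U)
S8 (7U) → rack 3 (remaining 1U)
S9 (6U) → rack 4 (remaining 14U)
S10 (6U) → rack 4 (remaining 8U)
S11 (7U) → rack 4 (remaining 1U)
S12 (6U) → rack 5 (remaining 14U)
S13 (7U) → rack 5 (remaining 7U)
S14 (8U) → rack 6 (remaining 12U)
S15 (8U) → rack 6 (remaining 4U)
S16 (8U) → rack 7 (remaining 12U)
S17 (8U) → rack 7 (remaining 4U)
Final racks: [6,8,6] [7,8] [6,6,7] [6,6,7] [6,7] [8,8] [8,8].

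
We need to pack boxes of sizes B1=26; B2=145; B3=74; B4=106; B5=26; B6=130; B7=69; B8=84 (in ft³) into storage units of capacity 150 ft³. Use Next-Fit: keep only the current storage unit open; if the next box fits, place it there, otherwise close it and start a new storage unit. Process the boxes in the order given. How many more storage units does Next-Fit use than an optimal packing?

2

Next-Fit: [26] [145] [74] [106,26] [130] [69] [84] → 7 storage units.
Total size 660 ft³; any packing needs at least ⌈660/150⌉ = 5 storage units.
An optimal packing achieves that bound: [145] [130] [106,26] [84,26] [74,69] → 5 storage units.
Excess: 7 − 5 = 2.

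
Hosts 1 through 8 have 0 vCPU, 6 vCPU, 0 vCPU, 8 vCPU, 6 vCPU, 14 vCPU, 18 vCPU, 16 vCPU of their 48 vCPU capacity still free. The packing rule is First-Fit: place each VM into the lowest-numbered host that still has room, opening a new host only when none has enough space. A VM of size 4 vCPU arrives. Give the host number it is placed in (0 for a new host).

Hosts with room: host 2 (6 vCPU), host 4 (8 vCPU), host 5 (6 vCPU), host 6 (14 vCPU), host 7 (18 vCPU), host 8 (16 vCPU).
The first with room is host 2.

2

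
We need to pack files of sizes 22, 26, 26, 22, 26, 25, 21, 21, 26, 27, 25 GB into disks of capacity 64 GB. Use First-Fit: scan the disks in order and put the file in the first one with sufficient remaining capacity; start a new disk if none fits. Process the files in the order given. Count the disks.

6 disks

Put 22 GB in disk 1; 42 GB remain.
Put 26 GB in disk 1; 16 GB remain.
Put 26 GB in disk 2; 38 GB remain.
Put 22 GB in disk 2; 16 GB remain.
Put 26 GB in disk 3; 38 GB remain.
Put 25 GB in disk 3; 13 GB remain.
Put 21 GB in disk 4; 43 GB remain.
Put 21 GB in disk 4; 22 GB remain.
Put 26 GB in disk 5; 38 GB remain.
Put 27 GB in disk 5; 11 GB remain.
Put 25 GB in disk 6; 39 GB remain.
Final disks: [22,26] [26,22] [26,25] [21,21] [26,27] [25].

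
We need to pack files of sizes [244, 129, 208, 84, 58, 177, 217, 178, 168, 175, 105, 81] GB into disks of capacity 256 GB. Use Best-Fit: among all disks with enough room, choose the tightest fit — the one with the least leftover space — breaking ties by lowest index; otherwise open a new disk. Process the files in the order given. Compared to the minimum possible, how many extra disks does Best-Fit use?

1

Best-Fit: [244] [129,84] [208] [58,177] [217] [178] [168] [175,81] [105] → 9 disks.
Total size 1824 GB; any packing needs at least ⌈1824/256⌉ = 8 disks.
An optimal packing achieves that bound: [244] [217] [208] [178,58] [177] [175,81] [168,84] [129,105] → 8 disks.
Excess: 9 − 8 = 1.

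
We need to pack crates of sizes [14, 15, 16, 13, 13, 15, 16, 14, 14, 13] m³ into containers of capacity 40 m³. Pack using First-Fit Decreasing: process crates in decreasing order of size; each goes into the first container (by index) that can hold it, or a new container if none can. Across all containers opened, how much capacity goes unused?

57

Sorted descending: 16, 16, 15, 15, 14, 14, 14, 13, 13, 13.
container 1: place 16 m³, 24 m³ left
container 1: place 16 m³, 8 m³ left
container 2: place 15 m³, 25 m³ left
container 2: place 15 m³, 10 m³ left
container 3: place 14 m³, 26 m³ left
container 3: place 14 m³, 12 m³ left
container 4: place 14 m³, 26 m³ left
container 4: place 13 m³, 13 m³ left
container 4: place 13 m³, 0 m³ left
container 5: place 13 m³, 27 m³ left
5 containers × 40 m³ = 200 m³; used 143 m³; unused 57 m³.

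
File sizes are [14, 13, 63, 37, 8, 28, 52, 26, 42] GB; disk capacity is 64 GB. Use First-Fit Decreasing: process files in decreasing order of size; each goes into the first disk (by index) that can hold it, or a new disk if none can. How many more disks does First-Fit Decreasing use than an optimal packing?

First-Fit Decreasing: [63] [52,8] [42,14] [37,26] [28,13] → 5 disks.
Total size 283 GB; any packing needs at least ⌈283/64⌉ = 5 disks.
So 5 is already optimal.

0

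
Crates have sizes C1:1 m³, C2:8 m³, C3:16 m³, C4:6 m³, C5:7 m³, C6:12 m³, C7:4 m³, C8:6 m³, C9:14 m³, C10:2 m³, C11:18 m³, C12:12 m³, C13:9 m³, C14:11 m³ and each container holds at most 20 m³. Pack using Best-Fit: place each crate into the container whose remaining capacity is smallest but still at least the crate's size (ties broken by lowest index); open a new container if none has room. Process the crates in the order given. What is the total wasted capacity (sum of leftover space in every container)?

Put C1 (1 m³) in container 1; 19 m³ remain.
Put C2 (8 m³) in container 1; 11 m³ remain.
Put C3 (16 m³) in container 2; 4 m³ remain.
Put C4 (6 m³) in container 1; 5 m³ remain.
Put C5 (7 m³) in container 3; 13 m³ remain.
Put C6 (12 m³) in container 3; 1 m³ remain.
Put C7 (4 m³) in container 2; 0 m³ remain.
Put C8 (6 m³) in container 4; 14 m³ remain.
Put C9 (14 m³) in container 4; 0 m³ remain.
Put C10 (2 m³) in container 1; 3 m³ remain.
Put C11 (18 m³) in container 5; 2 m³ remain.
Put C12 (12 m³) in container 6; 8 m³ remain.
Put C13 (9 m³) in container 7; 11 m³ remain.
Put C14 (11 m³) in container 7; 0 m³ remain.
7 containers × 20 m³ = 140 m³; used 126 m³; unused 14 m³.

14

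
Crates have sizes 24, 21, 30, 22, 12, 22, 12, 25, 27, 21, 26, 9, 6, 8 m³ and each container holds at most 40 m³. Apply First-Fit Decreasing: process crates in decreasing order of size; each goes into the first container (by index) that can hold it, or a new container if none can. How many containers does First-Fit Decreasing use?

9

Sorted descending: 30, 27, 26, 25, 24, 22, 22, 21, 21, 12, 12, 9, 8, 6.
Put 30 m³ in container 1; 10 m³ remain.
Put 27 m³ in container 2; 13 m³ remain.
Put 26 m³ in container 3; 14 m³ remain.
Put 25 m³ in container 4; 15 m³ remain.
Put 24 m³ in container 5; 16 m³ remain.
Put 22 m³ in container 6; 18 m³ remain.
Put 22 m³ in container 7; 18 m³ remain.
Put 21 m³ in container 8; 19 m³ remain.
Put 21 m³ in container 9; 19 m³ remain.
Put 12 m³ in container 2; 1 m³ remain.
Put 12 m³ in container 3; 2 m³ remain.
Put 9 m³ in container 1; 1 m³ remain.
Put 8 m³ in container 4; 7 m³ remain.
Put 6 m³ in container 4; 1 m³ remain.
Final containers: [30,9] [27,12] [26,12] [25,8,6] [24] [22] [22] [21] [21].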